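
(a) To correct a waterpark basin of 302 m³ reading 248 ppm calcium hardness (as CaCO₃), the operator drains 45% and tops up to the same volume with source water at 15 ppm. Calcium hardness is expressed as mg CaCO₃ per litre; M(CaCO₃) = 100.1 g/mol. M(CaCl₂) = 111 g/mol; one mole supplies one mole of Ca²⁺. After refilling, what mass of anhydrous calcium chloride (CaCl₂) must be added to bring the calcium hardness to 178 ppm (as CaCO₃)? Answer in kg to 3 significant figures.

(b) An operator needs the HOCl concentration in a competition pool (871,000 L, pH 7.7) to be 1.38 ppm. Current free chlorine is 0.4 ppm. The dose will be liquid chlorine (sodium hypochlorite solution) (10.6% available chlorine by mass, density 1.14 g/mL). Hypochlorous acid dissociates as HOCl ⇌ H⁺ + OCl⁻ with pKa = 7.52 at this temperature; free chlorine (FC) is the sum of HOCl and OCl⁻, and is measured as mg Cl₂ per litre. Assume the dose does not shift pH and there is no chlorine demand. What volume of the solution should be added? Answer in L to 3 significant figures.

(a) Volume: 302 m³ = 302,000 L.
(a) After draining 45% and refilling: 248 × 0.55 + 15 × 0.45 = 143.15 ppm.
(a) Deficit to target: 178 − 143.15 = 34.85 mg/L.
(a) As CaCO₃: 34.85 mg/L × 302,000 L = 10,520 g; ÷ 100.1 = 105.1 mol Ca²⁺.
(a) Mass: 105.1 × 111 = 11,670 g.

(b) [OCl⁻]/[HOCl] = 10^(pH − pKa) = 10^(7.7 − 7.52) = 1.514; fraction as HOCl = 1/(1 + 1.514) = 0.3978.
(b) Free chlorine required for 1.38 ppm HOCl: 1.38 / 0.3978 = 3.469 ppm.
(b) FC to add: 3.469 − 0.4 = 3.069 mg/L as Cl₂.
(b) Cl₂ equivalent: 3.069 mg/L × 871,000 L = 2673 g.
(b) Product at 10.6% available Cl: 2673 / 0.106 = 25,220 g.
(b) Volume: 25,220 g ÷ 1.14 g/mL = 22,120 mL.

(a) 11.7 kg; (b) 22.1 L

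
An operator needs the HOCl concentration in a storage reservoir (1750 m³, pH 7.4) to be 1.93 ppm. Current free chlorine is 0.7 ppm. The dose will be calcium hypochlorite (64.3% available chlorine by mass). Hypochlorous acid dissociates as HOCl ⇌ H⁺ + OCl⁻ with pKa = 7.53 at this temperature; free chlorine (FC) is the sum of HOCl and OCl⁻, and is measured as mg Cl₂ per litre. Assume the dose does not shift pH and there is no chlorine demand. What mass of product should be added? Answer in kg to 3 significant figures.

7.24 kg

Volume: 1750 m³ = 1,750,000 L.
[OCl⁻]/[HOCl] = 10^(pH − pKa) = 10^(7.4 − 7.53) = 0.7413; fraction as HOCl = 1/(1 + 0.7413) = 0.5743.
Free chlorine required for 1.93 ppm HOCl: 1.93 / 0.5743 = 3.361 ppm.
FC to add: 3.361 − 0.7 = 2.661 mg/L as Cl₂.
Cl₂ equivalent: 2.661 mg/L × 1,750,000 L = 4656 g.
Product at 64.3% available Cl: 4656 / 0.643 = 7241 g.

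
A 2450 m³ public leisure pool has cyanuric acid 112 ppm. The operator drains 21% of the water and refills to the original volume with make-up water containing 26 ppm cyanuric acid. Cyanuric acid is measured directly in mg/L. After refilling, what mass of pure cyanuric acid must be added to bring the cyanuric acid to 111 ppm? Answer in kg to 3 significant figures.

Volume: 2450 m³ = 2,450,000 L.
After draining 21% and refilling: 112 × 0.79 + 26 × 0.21 = 93.94 ppm.
Deficit to target: 111 − 93.94 = 17.06 mg/L.
Mass: 17.06 mg/L × 2,450,000 L = 41,800 g cyanuric acid.

41.8 kg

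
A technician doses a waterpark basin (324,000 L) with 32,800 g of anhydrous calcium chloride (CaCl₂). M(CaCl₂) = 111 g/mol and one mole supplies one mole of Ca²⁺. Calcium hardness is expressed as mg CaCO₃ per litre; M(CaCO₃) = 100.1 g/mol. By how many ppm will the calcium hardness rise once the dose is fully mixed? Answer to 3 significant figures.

91.3 ppm

Moles of Ca²⁺: 32,800 g ÷ 111 g/mol = 295.5 mol.
As CaCO₃: 295.5 mol × 100.1 g/mol = 29,580 g.
Rise: 29,580 g / 324,000 L × 1000 = 91.29 mg/L.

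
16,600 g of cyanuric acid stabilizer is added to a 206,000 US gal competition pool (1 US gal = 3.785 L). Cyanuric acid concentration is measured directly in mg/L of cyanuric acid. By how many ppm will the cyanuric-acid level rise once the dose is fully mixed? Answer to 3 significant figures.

21.3 ppm

Volume: 206,000 US gal × 3.785 L/gal = 779,710 L.
Rise: 16,600 g / 779,710 L × 1000 = 21.29 mg/L.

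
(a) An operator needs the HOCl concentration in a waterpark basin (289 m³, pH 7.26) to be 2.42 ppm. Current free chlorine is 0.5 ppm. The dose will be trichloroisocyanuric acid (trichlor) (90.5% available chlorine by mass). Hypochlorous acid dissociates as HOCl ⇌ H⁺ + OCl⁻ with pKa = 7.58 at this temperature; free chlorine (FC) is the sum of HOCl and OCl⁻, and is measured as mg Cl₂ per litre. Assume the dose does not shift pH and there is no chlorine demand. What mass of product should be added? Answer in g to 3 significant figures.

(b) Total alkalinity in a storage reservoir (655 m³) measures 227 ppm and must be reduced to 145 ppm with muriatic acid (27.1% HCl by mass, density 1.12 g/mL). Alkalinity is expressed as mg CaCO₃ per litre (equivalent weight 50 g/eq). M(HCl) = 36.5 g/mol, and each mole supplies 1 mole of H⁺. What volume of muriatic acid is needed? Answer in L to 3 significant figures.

(a) Volume: 289 m³ = 289,000 L.
(a) [OCl⁻]/[HOCl] = 10^(pH − pKa) = 10^(7.26 − 7.58) = 0.4786; fraction as HOCl = 1/(1 + 0.4786) = 0.6763.
(a) Free chlorine required for 2.42 ppm HOCl: 2.42 / 0.6763 = 3.578 ppm.
(a) FC to add: 3.578 − 0.5 = 3.078 mg/L as Cl₂.
(a) Cl₂ equivalent: 3.078 mg/L × 289,000 L = 889.6 g.
(a) Product at 90.5% available Cl: 889.6 / 0.905 = 983 g.

(b) Volume: 655 m³ = 655,000 L.
(b) Alkalinity to neutralize: (227 − 145) = 82 mg/L as CaCO₃ × 655,000 L = 53,710 g as CaCO₃.
(b) Equivalents of H⁺ required: 53,710 ÷ 50 g/eq = 1074 eq = 1074 mol HCl.
(b) Mass of HCl: 1074 × 36.5 = 39,210 g.
(b) Mass of 27.1% solution: 39,210 / 0.271 = 144,700 g.
(b) Volume: 144,700 g ÷ 1.12 g/mL = 129,200 mL.

(a) 983 g; (b) 129 L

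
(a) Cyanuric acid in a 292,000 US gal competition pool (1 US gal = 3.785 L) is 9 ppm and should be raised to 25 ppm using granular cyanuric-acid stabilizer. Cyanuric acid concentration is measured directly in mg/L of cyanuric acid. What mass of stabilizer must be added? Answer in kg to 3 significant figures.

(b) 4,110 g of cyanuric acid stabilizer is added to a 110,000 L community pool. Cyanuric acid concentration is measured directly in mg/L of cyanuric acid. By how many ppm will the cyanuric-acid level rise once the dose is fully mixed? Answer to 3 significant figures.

(a) Volume: 292,000 US gal × 3.785 L/gal = 1,105,220 L.
(a) CYA to add: (25 − 9) = 16 mg/L × 1,105,220 L = 17,680 g cyanuric acid.

(b) Rise: 4,110 g / 110,000 L × 1000 = 37.36 mg/L.

(a) 17.7 kg; (b) 37.4 ppm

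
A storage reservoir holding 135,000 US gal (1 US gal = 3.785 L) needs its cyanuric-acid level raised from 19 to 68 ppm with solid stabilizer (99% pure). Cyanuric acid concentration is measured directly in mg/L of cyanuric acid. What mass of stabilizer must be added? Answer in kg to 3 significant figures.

Volume: 135,000 US gal × 3.785 L/gal = 510,975 L.
CYA to add: (68 − 19) = 49 mg/L × 510,975 L = 25,040 g cyanuric acid.
At 99% purity: 25,040 / 0.99 = 25,290 g product.

25.3 kg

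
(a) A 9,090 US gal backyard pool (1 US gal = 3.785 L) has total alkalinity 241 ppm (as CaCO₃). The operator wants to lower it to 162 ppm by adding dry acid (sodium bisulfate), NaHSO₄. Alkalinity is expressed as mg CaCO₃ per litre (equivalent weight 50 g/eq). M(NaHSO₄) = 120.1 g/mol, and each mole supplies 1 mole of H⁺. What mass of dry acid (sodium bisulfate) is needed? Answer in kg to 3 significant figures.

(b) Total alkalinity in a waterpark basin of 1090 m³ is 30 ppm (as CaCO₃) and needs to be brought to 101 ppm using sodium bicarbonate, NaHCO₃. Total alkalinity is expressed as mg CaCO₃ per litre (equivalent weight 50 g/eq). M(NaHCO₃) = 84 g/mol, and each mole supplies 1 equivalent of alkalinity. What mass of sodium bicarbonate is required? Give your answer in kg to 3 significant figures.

(a) 6.53 kg; (b) 130 kg

(a) Volume: 9,090 US gal × 3.785 L/gal = 34,406 L.
(a) Alkalinity to neutralize: (241 − 162) = 79 mg/L as CaCO₃ × 34,406 L = 2718 g as CaCO₃.
(a) Equivalents of H⁺ required: 2718 ÷ 50 g/eq = 54.36 eq = 54.36 mol NaHSO₄.
(a) Mass of NaHSO₄: 54.36 × 120.1 = 6529 g.

(b) Volume: 1090 m³ = 1,090,000 L.
(b) Alkalinity to add: (101 − 30) = 71 mg/L as CaCO₃ × 1,090,000 L = 77,390 g as CaCO₃.
(b) Equivalents: 77,390 g ÷ 50 g/eq = 1548 eq.
(b) NaHCO₃ supplies 1 eq per mole → 1548 mol.
(b) Mass: 1548 mol × 84 g/mol = 130,000 g.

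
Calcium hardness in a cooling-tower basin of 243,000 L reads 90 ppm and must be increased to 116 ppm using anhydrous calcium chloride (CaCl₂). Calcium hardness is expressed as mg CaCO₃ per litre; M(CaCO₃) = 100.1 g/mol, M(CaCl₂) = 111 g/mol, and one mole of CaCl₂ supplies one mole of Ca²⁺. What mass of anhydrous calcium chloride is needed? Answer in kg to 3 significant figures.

7.01 kg

Hardness to add: (116 − 90) = 26 mg/L as CaCO₃ × 243,000 L = 6318 g as CaCO₃.
Moles of Ca²⁺ (1 mol Ca²⁺ ≡ 1 mol CaCO₃): 6318 / 100.1 g/mol = 63.12 mol.
Mass of CaCl₂: 63.12 × 111 = 7006 g.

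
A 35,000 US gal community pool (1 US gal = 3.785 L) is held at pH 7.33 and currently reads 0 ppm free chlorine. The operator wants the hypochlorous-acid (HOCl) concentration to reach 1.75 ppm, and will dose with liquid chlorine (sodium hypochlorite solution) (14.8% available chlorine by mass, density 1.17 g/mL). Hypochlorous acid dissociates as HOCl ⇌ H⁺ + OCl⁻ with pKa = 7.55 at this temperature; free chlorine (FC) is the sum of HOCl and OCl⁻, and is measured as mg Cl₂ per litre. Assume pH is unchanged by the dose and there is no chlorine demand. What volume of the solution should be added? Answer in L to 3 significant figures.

2.15 L

Volume: 35,000 US gal × 3.785 L/gal = 132,475 L.
[OCl⁻]/[HOCl] = 10^(pH − pKa) = 10^(7.33 − 7.55) = 0.6026; fraction as HOCl = 1/(1 + 0.6026) = 0.624.
Free chlorine required for 1.75 ppm HOCl: 1.75 / 0.624 = 2.804 ppm.
FC to add: 2.804 − 0 = 2.804 mg/L as Cl₂.
Cl₂ equivalent: 2.804 mg/L × 132,475 L = 371.5 g.
Product at 14.8% available Cl: 371.5 / 0.148 = 2510 g.
Volume: 2510 g ÷ 1.17 g/mL = 2146 mL.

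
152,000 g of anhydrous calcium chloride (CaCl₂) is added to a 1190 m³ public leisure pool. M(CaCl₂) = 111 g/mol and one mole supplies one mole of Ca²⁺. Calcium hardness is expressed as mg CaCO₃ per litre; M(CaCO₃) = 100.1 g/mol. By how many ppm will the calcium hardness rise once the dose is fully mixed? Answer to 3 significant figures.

115 ppm

Volume: 1190 m³ = 1,190,000 L.
Moles of Ca²⁺: 152,000 g ÷ 111 g/mol = 1369 mol.
As CaCO₃: 1369 mol × 100.1 g/mol = 137,100 g.
Rise: 137,100 g / 1,190,000 L × 1000 = 115.2 mg/L.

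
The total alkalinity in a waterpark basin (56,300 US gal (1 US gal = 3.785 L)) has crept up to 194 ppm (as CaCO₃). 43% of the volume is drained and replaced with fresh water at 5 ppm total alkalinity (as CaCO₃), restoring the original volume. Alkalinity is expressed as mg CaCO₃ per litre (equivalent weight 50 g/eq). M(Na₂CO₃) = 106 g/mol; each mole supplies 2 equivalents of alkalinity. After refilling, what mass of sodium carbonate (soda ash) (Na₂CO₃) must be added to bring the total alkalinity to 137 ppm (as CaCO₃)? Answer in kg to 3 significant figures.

5.48 kg

Volume: 56,300 US gal × 3.785 L/gal = 213,096 L.
After draining 43% and refilling: 194 × 0.57 + 5 × 0.43 = 112.73 ppm.
Deficit to target: 137 − 112.73 = 24.27 mg/L.
As CaCO₃: 24.27 mg/L × 213,096 L = 5172 g; ÷ 50 g/eq ÷ 2 = 51.72 mol Na₂CO₃.
Mass: 51.72 × 106 = 5482 g.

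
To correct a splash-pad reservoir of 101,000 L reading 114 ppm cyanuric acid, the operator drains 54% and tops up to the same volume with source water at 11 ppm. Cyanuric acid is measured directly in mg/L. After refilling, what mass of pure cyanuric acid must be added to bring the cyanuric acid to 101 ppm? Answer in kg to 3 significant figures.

4.30 kg

After draining 54% and refilling: 114 × 0.46 + 11 × 0.54 = 58.38 ppm.
Deficit to target: 101 − 58.38 = 42.62 mg/L.
Mass: 42.62 mg/L × 101,000 L = 4305 g cyanuric acid.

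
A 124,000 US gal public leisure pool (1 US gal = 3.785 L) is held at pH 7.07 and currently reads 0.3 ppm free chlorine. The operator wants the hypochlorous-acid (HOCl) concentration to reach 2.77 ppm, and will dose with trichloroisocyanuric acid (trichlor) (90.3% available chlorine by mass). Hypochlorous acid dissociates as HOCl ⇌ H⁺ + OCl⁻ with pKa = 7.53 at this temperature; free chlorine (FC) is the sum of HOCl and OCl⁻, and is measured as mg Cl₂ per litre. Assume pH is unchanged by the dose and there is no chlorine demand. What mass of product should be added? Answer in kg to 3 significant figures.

1.78 kg

Volume: 124,000 US gal × 3.785 L/gal = 469,340 L.
[OCl⁻]/[HOCl] = 10^(pH − pKa) = 10^(7.07 − 7.53) = 0.3467; fraction as HOCl = 1/(1 + 0.3467) = 0.7425.
Free chlorine required for 2.77 ppm HOCl: 2.77 / 0.7425 = 3.73 ppm.
FC to add: 3.73 − 0.3 = 3.43 mg/L as Cl₂.
Cl₂ equivalent: 3.43 mg/L × 469,340 L = 1610 g.
Product at 90.3% available Cl: 1610 / 0.903 = 1783 g.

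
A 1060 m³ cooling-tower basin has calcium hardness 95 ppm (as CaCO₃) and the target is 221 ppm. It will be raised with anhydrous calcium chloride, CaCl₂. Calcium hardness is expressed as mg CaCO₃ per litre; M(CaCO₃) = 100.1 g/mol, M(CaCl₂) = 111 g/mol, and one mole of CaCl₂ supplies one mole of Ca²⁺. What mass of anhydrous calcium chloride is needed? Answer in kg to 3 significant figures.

148 kg

Volume: 1060 m³ = 1,060,000 L.
Hardness to add: (221 − 95) = 126 mg/L as CaCO₃ × 1,060,000 L = 133,600 g as CaCO₃.
Moles of Ca²⁺ (1 mol Ca²⁺ ≡ 1 mol CaCO₃): 133,600 / 100.1 g/mol = 1334 mol.
Mass of CaCl₂: 1334 × 111 = 148,100 g.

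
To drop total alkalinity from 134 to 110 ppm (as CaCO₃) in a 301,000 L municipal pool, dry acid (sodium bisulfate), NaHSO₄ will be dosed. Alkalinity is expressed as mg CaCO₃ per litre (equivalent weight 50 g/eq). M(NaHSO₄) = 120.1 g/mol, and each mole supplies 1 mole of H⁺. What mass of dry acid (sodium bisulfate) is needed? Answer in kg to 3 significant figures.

17.4 kg

Alkalinity to neutralize: (134 − 110) = 24 mg/L as CaCO₃ × 301,000 L = 7224 g as CaCO₃.
Equivalents of H⁺ required: 7224 ÷ 50 g/eq = 144.5 eq = 144.5 mol NaHSO₄.
Mass of NaHSO₄: 144.5 × 120.1 = 17,350 g.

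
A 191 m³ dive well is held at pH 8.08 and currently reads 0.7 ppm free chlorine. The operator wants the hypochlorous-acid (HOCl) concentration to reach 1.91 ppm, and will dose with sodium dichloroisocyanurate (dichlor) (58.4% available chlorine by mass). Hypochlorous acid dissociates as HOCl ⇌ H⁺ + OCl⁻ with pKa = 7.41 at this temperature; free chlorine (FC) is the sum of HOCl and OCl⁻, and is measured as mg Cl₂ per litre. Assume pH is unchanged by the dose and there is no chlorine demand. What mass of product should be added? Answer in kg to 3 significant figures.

3.32 kg

Volume: 191 m³ = 191,000 L.
[OCl⁻]/[HOCl] = 10^(pH − pKa) = 10^(8.08 − 7.41) = 4.677; fraction as HOCl = 1/(1 + 4.677) = 0.1761.
Free chlorine required for 1.91 ppm HOCl: 1.91 / 0.1761 = 10.84 ppm.
FC to add: 10.84 − 0.7 = 10.14 mg/L as Cl₂.
Cl₂ equivalent: 10.14 mg/L × 191,000 L = 1937 g.
Product at 58.4% available Cl: 1937 / 0.584 = 3318 g.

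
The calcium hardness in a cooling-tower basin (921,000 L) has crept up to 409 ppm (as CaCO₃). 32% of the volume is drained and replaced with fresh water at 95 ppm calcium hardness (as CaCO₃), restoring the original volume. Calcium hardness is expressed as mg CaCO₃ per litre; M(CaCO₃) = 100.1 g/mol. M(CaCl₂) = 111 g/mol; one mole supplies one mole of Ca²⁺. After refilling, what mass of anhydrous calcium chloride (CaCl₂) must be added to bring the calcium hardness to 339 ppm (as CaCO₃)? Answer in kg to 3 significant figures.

31.1 kg

After draining 32% and refilling: 409 × 0.68 + 95 × 0.32 = 308.52 ppm.
Deficit to target: 339 − 308.52 = 30.48 mg/L.
As CaCO₃: 30.48 mg/L × 921,000 L = 28,070 g; ÷ 100.1 = 280.4 mol Ca²⁺.
Mass: 280.4 × 111 = 31,130 g.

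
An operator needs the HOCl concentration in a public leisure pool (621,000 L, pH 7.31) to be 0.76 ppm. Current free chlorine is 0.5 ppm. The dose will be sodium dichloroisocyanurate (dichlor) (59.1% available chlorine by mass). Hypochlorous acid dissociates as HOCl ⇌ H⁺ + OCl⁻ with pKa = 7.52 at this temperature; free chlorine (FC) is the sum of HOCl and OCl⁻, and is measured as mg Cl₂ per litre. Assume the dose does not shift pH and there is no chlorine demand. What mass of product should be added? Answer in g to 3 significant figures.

[OCl⁻]/[HOCl] = 10^(pH − pKa) = 10^(7.31 − 7.52) = 0.6166; fraction as HOCl = 1/(1 + 0.6166) = 0.6186.
Free chlorine required for 0.76 ppm HOCl: 0.76 / 0.6186 = 1.229 ppm.
FC to add: 1.229 − 0.5 = 0.7286 mg/L as Cl₂.
Cl₂ equivalent: 0.7286 mg/L × 621,000 L = 452.5 g.
Product at 59.1% available Cl: 452.5 / 0.591 = 765.6 g.

766 g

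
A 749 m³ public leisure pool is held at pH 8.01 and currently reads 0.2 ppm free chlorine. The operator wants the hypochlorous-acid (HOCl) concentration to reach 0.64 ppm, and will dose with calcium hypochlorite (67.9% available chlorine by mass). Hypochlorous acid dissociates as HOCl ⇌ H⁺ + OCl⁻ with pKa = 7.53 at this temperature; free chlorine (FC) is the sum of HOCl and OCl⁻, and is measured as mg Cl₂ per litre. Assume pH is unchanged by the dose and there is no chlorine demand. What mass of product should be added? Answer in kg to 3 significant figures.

Volume: 749 m³ = 749,000 L.
[OCl⁻]/[HOCl] = 10^(pH − pKa) = 10^(8.01 − 7.53) = 3.02; fraction as HOCl = 1/(1 + 3.02) = 0.2488.
Free chlorine required for 0.64 ppm HOCl: 0.64 / 0.2488 = 2.573 ppm.
FC to add: 2.573 − 0.2 = 2.373 mg/L as Cl₂.
Cl₂ equivalent: 2.373 mg/L × 749,000 L = 1777 g.
Product at 67.9% available Cl: 1777 / 0.679 = 2617 g.

2.62 kg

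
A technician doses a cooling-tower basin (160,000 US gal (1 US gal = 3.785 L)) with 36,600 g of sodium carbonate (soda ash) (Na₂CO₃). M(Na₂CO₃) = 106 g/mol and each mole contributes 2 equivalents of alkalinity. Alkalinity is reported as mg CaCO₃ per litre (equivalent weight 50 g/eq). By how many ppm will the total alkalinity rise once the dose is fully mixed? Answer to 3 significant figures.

57.0 ppm

Volume: 160,000 US gal × 3.785 L/gal = 605,600 L.
Moles of Na₂CO₃: 36,600 g ÷ 106 g/mol = 345.3 mol → 690.6 eq of alkalinity.
As CaCO₃: 690.6 eq × 50 g/eq = 34,530 g.
Rise: 34,530 g / 605,600 L × 1000 = 57.02 mg/L.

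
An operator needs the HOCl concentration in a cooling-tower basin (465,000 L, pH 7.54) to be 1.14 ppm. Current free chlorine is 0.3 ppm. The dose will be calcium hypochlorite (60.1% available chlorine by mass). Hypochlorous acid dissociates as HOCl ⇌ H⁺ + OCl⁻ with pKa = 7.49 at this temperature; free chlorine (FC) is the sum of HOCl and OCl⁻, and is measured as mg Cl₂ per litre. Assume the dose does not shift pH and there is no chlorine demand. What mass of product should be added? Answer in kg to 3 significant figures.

[OCl⁻]/[HOCl] = 10^(pH − pKa) = 10^(7.54 − 7.49) = 1.122; fraction as HOCl = 1/(1 + 1.122) = 0.4712.
Free chlorine required for 1.14 ppm HOCl: 1.14 / 0.4712 = 2.419 ppm.
FC to add: 2.419 − 0.3 = 2.119 mg/L as Cl₂.
Cl₂ equivalent: 2.119 mg/L × 465,000 L = 985.4 g.
Product at 60.1% available Cl: 985.4 / 0.601 = 1640 g.

1.64 kg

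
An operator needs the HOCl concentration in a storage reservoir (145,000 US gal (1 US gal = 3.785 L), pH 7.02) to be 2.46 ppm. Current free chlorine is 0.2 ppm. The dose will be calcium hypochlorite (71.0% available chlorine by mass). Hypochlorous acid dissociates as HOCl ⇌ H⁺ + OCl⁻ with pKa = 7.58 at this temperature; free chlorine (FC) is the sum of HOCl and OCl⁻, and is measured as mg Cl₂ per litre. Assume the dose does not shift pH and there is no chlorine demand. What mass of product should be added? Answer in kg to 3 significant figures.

Volume: 145,000 US gal × 3.785 L/gal = 548,825 L.
[OCl⁻]/[HOCl] = 10^(pH − pKa) = 10^(7.02 − 7.58) = 0.2754; fraction as HOCl = 1/(1 + 0.2754) = 0.7841.
Free chlorine required for 2.46 ppm HOCl: 2.46 / 0.7841 = 3.138 ppm.
FC to add: 3.138 − 0.2 = 2.938 mg/L as Cl₂.
Cl₂ equivalent: 2.938 mg/L × 548,825 L = 1612 g.
Product at 71.0% available Cl: 1612 / 0.71 = 2271 g.

2.27 kg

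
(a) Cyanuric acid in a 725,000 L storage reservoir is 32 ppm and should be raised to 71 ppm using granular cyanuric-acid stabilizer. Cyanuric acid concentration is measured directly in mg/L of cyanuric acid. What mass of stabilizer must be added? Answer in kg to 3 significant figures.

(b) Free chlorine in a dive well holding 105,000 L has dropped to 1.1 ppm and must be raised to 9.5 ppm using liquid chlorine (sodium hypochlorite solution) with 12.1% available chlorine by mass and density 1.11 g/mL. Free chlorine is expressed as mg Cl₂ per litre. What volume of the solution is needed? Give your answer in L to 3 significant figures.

(a) 28.3 kg; (b) 6.57 L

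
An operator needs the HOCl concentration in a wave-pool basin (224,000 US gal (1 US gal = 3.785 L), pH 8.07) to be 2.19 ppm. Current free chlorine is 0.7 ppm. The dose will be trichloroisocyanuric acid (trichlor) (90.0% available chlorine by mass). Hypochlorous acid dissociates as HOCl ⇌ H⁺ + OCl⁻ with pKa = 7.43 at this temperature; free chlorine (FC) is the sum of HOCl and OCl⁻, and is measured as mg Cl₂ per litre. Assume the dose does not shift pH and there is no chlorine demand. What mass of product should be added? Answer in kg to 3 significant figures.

Volume: 224,000 US gal × 3.785 L/gal = 847,840 L.
[OCl⁻]/[HOCl] = 10^(pH − pKa) = 10^(8.07 − 7.43) = 4.365; fraction as HOCl = 1/(1 + 4.365) = 0.1864.
Free chlorine required for 2.19 ppm HOCl: 2.19 / 0.1864 = 11.75 ppm.
FC to add: 11.75 − 0.7 = 11.05 mg/L as Cl₂.
Cl₂ equivalent: 11.05 mg/L × 847,840 L = 9368 g.
Product at 90.0% available Cl: 9368 / 0.9 = 10,410 g.

10.4 kg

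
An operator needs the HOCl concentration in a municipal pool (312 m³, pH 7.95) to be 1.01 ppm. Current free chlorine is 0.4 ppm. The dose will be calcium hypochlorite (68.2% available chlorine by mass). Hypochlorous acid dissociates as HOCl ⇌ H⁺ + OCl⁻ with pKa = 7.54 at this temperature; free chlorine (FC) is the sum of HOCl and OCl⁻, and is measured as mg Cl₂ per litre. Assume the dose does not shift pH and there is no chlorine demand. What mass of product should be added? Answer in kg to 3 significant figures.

1.47 kg

Volume: 312 m³ = 312,000 L.
[OCl⁻]/[HOCl] = 10^(pH − pKa) = 10^(7.95 − 7.54) = 2.57; fraction as HOCl = 1/(1 + 2.57) = 0.2801.
Free chlorine required for 1.01 ppm HOCl: 1.01 / 0.2801 = 3.606 ppm.
FC to add: 3.606 − 0.4 = 3.206 mg/L as Cl₂.
Cl₂ equivalent: 3.206 mg/L × 312,000 L = 1000 g.
Product at 68.2% available Cl: 1000 / 0.682 = 1467 g.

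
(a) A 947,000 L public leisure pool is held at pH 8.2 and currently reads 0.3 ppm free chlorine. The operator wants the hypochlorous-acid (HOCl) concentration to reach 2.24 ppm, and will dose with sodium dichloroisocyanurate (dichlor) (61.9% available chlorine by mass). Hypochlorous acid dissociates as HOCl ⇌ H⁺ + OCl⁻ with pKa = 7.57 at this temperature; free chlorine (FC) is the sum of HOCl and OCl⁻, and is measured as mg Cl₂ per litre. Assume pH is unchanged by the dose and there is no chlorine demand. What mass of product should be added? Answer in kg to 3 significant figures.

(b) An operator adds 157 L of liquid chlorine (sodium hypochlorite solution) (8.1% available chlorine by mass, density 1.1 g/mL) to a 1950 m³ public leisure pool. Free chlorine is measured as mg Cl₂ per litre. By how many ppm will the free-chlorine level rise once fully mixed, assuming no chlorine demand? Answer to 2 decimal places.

(a) [OCl⁻]/[HOCl] = 10^(pH − pKa) = 10^(8.2 − 7.57) = 4.266; fraction as HOCl = 1/(1 + 4.266) = 0.1899.
(a) Free chlorine required for 2.24 ppm HOCl: 2.24 / 0.1899 = 11.8 ppm.
(a) FC to add: 11.8 − 0.3 = 11.5 mg/L as Cl₂.
(a) Cl₂ equivalent: 11.5 mg/L × 947,000 L = 10,890 g.
(a) Product at 61.9% available Cl: 10,890 / 0.619 = 17,590 g.

(b) Volume: 1950 m³ = 1,950,000 L.
(b) Mass of solution: 157 L × 1000 mL/L × 1.1 g/mL = 172,700 g.
(b) Available chlorine delivered: 172,700 g × 0.081 = 13,990 g as Cl₂.
(b) Concentration rise: 13,990 g / 1,950,000 L = 7.174 mg/L = 7.17 ppm.

(a) 17.6 kg; (b) 7.17 ppm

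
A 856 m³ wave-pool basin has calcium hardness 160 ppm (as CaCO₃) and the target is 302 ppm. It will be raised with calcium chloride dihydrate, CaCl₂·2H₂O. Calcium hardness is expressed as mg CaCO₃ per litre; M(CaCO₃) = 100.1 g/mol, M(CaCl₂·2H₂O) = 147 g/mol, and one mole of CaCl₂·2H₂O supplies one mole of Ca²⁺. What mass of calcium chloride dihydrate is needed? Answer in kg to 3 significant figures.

179 kg

Volume: 856 m³ = 856,000 L.
Hardness to add: (302 − 160) = 142 mg/L as CaCO₃ × 856,000 L = 121,600 g as CaCO₃.
Moles of Ca²⁺ (1 mol Ca²⁺ ≡ 1 mol CaCO₃): 121,600 / 100.1 g/mol = 1214 mol.
Mass of CaCl₂·2H₂O: 1214 × 147 = 178,500 g.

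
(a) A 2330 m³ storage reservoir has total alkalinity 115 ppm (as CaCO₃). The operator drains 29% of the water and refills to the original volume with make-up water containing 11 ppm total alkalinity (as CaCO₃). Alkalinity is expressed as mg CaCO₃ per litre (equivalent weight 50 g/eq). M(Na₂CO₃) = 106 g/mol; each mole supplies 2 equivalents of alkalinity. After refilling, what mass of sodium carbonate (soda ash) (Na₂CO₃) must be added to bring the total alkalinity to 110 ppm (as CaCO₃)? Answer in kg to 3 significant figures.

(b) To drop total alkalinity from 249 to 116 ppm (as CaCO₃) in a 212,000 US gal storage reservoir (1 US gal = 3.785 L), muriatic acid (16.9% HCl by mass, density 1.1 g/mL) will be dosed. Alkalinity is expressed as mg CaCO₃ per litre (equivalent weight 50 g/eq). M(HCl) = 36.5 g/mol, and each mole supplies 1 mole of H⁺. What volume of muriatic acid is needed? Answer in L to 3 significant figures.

(a) Volume: 2330 m³ = 2,330,000 L.
(a) After draining 29% and refilling: 115 × 0.71 + 11 × 0.29 = 84.84 ppm.
(a) Deficit to target: 110 − 84.84 = 25.16 mg/L.
(a) As CaCO₃: 25.16 mg/L × 2,330,000 L = 58,620 g; ÷ 50 g/eq ÷ 2 = 586.2 mol Na₂CO₃.
(a) Mass: 586.2 × 106 = 62,140 g.

(b) Volume: 212,000 US gal × 3.785 L/gal = 802,420 L.
(b) Alkalinity to neutralize: (249 − 116) = 133 mg/L as CaCO₃ × 802,420 L = 106,700 g as CaCO₃.
(b) Equivalents of H⁺ required: 106,700 ÷ 50 g/eq = 2134 eq = 2134 mol HCl.
(b) Mass of HCl: 2134 × 36.5 = 77,910 g.
(b) Mass of 16.9% solution: 77,910 / 0.169 = 461,000 g.
(b) Volume: 461,000 g ÷ 1.1 g/mL = 419,100 mL.

(a) 62.1 kg; (b) 419 L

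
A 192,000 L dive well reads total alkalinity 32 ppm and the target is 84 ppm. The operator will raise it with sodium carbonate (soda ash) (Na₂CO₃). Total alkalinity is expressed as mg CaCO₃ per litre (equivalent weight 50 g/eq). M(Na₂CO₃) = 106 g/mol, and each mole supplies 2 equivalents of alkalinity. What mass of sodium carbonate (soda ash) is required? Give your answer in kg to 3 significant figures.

Alkalinity to add: (84 − 32) = 52 mg/L as CaCO₃ × 192,000 L = 9984 g as CaCO₃.
Equivalents: 9984 g ÷ 50 g/eq = 199.7 eq.
Each mole of Na₂CO₃ supplies 2 eq, so 199.7 / 2 = 99.84 mol.
Mass: 99.84 mol × 106 g/mol = 10,580 g.

10.6 kg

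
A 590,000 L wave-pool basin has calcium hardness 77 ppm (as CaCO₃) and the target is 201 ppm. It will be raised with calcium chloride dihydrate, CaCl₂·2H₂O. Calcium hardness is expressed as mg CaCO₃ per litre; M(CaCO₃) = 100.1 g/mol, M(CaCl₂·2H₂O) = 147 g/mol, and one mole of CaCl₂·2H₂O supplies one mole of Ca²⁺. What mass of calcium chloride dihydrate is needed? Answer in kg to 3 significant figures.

107 kg

Hardness to add: (201 − 77) = 124 mg/L as CaCO₃ × 590,000 L = 73,160 g as CaCO₃.
Moles of Ca²⁺ (1 mol Ca²⁺ ≡ 1 mol CaCO₃): 73,160 / 100.1 g/mol = 730.9 mol.
Mass of CaCl₂·2H₂O: 730.9 × 147 = 107,400 g.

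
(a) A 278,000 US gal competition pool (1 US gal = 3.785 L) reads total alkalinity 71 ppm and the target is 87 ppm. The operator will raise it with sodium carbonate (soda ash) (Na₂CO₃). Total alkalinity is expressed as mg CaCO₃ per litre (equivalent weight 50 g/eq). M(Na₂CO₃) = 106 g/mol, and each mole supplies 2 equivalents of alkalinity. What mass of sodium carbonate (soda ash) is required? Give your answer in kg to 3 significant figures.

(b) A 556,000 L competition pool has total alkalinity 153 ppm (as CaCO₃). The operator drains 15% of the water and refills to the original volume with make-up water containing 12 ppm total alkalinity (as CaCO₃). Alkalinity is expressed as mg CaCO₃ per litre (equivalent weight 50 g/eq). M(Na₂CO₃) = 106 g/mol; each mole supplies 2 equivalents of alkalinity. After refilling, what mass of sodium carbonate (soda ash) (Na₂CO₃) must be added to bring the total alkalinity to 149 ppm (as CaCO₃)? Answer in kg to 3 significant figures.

(a) Volume: 278,000 US gal × 3.785 L/gal = 1,052,230 L.
(a) Alkalinity to add: (87 − 71) = 16 mg/L as CaCO₃ × 1,052,230 L = 16,840 g as CaCO₃.
(a) Equivalents: 16,840 g ÷ 50 g/eq = 336.7 eq.
(a) Each mole of Na₂CO₃ supplies 2 eq, so 336.7 / 2 = 168.4 mol.
(a) Mass: 168.4 mol × 106 g/mol = 17,850 g.

(b) After draining 15% and refilling: 153 × 0.85 + 12 × 0.15 = 131.85 ppm.
(b) Deficit to target: 149 − 131.85 = 17.15 mg/L.
(b) As CaCO₃: 17.15 mg/L × 556,000 L = 9535 g; ÷ 50 g/eq ÷ 2 = 95.35 mol Na₂CO₃.
(b) Mass: 95.35 × 106 = 10,110 g.

(a) 17.8 kg; (b) 10.1 kg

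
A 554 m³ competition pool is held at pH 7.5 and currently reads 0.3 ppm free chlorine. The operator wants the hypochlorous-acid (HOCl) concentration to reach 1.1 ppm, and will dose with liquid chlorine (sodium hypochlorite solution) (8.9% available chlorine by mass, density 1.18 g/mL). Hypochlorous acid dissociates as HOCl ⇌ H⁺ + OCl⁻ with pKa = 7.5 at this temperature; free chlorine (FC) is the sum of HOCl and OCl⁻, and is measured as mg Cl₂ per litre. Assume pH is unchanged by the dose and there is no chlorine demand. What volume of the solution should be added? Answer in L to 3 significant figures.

10.0 L

Volume: 554 m³ = 554,000 L.
[OCl⁻]/[HOCl] = 10^(pH − pKa) = 10^(7.5 − 7.5) = 1; fraction as HOCl = 1/(1 + 1) = 0.5.
Free chlorine required for 1.1 ppm HOCl: 1.1 / 0.5 = 2.2 ppm.
FC to add: 2.2 − 0.3 = 1.9 mg/L as Cl₂.
Cl₂ equivalent: 1.9 mg/L × 554,000 L = 1053 g.
Product at 8.9% available Cl: 1053 / 0.089 = 11,830 g.
Volume: 11,830 g ÷ 1.18 g/mL = 10,020 mL.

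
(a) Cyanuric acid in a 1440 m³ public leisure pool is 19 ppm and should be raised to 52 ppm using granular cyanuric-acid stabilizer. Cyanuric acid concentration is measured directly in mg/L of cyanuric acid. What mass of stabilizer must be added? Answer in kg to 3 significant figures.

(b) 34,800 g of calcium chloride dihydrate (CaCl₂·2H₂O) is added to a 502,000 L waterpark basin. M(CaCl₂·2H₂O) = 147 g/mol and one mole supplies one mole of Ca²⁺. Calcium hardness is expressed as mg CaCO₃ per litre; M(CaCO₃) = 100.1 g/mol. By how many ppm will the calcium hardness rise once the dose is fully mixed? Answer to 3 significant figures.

(a) 47.5 kg; (b) 47.2 ppm

(a) Volume: 1440 m³ = 1,440,000 L.
(a) CYA to add: (52 − 19) = 33 mg/L × 1,440,000 L = 47,520 g cyanuric acid.

(b) Moles of Ca²⁺: 34,800 g ÷ 147 g/mol = 236.7 mol.
(b) As CaCO₃: 236.7 mol × 100.1 g/mol = 23,700 g.
(b) Rise: 23,700 g / 502,000 L × 1000 = 47.21 mg/L.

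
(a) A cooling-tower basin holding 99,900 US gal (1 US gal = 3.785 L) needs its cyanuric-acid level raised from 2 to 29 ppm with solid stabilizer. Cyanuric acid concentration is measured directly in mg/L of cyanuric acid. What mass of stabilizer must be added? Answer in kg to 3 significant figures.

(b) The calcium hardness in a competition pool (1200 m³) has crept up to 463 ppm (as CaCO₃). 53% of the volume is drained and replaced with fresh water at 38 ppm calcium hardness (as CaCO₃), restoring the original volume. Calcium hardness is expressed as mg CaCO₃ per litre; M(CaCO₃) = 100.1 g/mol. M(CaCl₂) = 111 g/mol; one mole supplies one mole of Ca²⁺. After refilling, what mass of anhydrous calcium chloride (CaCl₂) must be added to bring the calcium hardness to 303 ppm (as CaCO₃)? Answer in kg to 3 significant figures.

(a) Volume: 99,900 US gal × 3.785 L/gal = 378,122 L.
(a) CYA to add: (29 − 2) = 27 mg/L × 378,122 L = 10,210 g cyanuric acid.

(b) Volume: 1200 m³ = 1,200,000 L.
(b) After draining 53% and refilling: 463 × 0.47 + 38 × 0.53 = 237.75 ppm.
(b) Deficit to target: 303 − 237.75 = 65.25 mg/L.
(b) As CaCO₃: 65.25 mg/L × 1,200,000 L = 78,300 g; ÷ 100.1 = 782.2 mol Ca²⁺.
(b) Mass: 782.2 × 111 = 86,830 g.

(a) 10.2 kg; (b) 86.8 kg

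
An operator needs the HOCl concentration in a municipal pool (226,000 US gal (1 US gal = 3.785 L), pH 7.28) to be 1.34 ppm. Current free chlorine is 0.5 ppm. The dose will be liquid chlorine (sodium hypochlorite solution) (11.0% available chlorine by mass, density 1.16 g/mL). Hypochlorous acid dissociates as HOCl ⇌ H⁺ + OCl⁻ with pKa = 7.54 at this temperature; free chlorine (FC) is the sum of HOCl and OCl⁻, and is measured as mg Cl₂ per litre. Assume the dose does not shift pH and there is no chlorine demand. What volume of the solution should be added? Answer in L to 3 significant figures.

Volume: 226,000 US gal × 3.785 L/gal = 855,410 L.
[OCl⁻]/[HOCl] = 10^(pH − pKa) = 10^(7.28 − 7.54) = 0.5495; fraction as HOCl = 1/(1 + 0.5495) = 0.6454.
Free chlorine required for 1.34 ppm HOCl: 1.34 / 0.6454 = 2.076 ppm.
FC to add: 2.076 − 0.5 = 1.576 mg/L as Cl₂.
Cl₂ equivalent: 1.576 mg/L × 855,410 L = 1348 g.
Product at 11.0% available Cl: 1348 / 0.11 = 12,260 g.
Volume: 12,260 g ÷ 1.16 g/mL = 10,570 mL.

10.6 L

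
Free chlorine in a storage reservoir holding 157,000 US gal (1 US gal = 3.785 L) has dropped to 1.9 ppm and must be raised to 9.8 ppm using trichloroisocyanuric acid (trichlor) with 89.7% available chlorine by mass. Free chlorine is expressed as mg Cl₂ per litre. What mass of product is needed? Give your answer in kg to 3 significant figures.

Volume: 157,000 US gal × 3.785 L/gal = 594,245 L.
Chlorine deficit: 9.8 − 1.9 = 7.9 ppm = 7.9 mg/L as Cl₂.
Cl₂ equivalent needed: 7.9 mg/L × 594,245 L = 4,695,000 mg = 4695 g.
Product at 89.7% available chlorine: 4695 / 0.897 = 5234 g.

5.23 kg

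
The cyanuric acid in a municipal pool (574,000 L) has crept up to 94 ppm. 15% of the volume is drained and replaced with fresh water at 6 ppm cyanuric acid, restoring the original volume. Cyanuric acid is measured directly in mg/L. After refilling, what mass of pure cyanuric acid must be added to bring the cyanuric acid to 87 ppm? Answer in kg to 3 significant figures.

3.56 kg

After draining 15% and refilling: 94 × 0.85 + 6 × 0.15 = 80.8 ppm.
Deficit to target: 87 − 80.8 = 6.2 mg/L.
Mass: 6.2 mg/L × 574,000 L = 3559 g cyanuric acid.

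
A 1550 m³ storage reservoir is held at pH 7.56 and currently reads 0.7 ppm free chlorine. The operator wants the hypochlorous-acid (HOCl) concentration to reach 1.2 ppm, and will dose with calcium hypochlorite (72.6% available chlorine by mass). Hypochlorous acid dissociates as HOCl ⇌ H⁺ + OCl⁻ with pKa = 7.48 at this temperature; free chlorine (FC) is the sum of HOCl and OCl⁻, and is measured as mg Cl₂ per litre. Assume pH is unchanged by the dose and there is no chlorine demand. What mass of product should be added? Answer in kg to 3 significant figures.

Volume: 1550 m³ = 1,550,000 L.
[OCl⁻]/[HOCl] = 10^(pH − pKa) = 10^(7.56 − 7.48) = 1.202; fraction as HOCl = 1/(1 + 1.202) = 0.4541.
Free chlorine required for 1.2 ppm HOCl: 1.2 / 0.4541 = 2.643 ppm.
FC to add: 2.643 − 0.7 = 1.943 mg/L as Cl₂.
Cl₂ equivalent: 1.943 mg/L × 1,550,000 L = 3011 g.
Product at 72.6% available Cl: 3011 / 0.726 = 4148 g.

4.15 kg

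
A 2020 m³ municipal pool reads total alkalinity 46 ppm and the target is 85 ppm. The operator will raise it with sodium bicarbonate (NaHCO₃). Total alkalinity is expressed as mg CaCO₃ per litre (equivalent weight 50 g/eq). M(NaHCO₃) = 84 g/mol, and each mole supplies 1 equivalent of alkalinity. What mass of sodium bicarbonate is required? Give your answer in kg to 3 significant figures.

132 kg

Volume: 2020 m³ = 2,020,000 L.
Alkalinity to add: (85 − 46) = 39 mg/L as CaCO₃ × 2,020,000 L = 78,780 g as CaCO₃.
Equivalents: 78,780 g ÷ 50 g/eq = 1576 eq.
NaHCO₃ supplies 1 eq per mole → 1576 mol.
Mass: 1576 mol × 84 g/mol = 132,400 g.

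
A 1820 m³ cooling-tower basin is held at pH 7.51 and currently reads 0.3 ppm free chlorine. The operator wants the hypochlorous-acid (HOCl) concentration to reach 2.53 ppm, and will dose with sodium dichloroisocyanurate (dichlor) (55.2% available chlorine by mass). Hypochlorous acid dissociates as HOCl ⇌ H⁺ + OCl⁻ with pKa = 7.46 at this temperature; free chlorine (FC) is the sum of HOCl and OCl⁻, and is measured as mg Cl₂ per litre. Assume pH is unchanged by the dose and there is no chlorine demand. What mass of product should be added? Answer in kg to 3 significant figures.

16.7 kg

Volume: 1820 m³ = 1,820,000 L.
[OCl⁻]/[HOCl] = 10^(pH − pKa) = 10^(7.51 − 7.46) = 1.122; fraction as HOCl = 1/(1 + 1.122) = 0.4712.
Free chlorine required for 2.53 ppm HOCl: 2.53 / 0.4712 = 5.369 ppm.
FC to add: 5.369 − 0.3 = 5.069 mg/L as Cl₂.
Cl₂ equivalent: 5.069 mg/L × 1,820,000 L = 9225 g.
Product at 55.2% available Cl: 9225 / 0.552 = 16,710 g.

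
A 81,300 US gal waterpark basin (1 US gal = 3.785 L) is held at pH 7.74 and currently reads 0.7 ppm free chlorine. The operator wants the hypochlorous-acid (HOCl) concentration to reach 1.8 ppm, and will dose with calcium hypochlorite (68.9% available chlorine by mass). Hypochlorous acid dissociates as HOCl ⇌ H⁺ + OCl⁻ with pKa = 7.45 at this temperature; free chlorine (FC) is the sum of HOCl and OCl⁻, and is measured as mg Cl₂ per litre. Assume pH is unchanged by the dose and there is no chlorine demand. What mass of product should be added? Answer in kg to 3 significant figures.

2.06 kg

Volume: 81,300 US gal × 3.785 L/gal = 307,720 L.
[OCl⁻]/[HOCl] = 10^(pH − pKa) = 10^(7.74 − 7.45) = 1.95; fraction as HOCl = 1/(1 + 1.95) = 0.339.
Free chlorine required for 1.8 ppm HOCl: 1.8 / 0.339 = 5.31 ppm.
FC to add: 5.31 − 0.7 = 4.61 mg/L as Cl₂.
Cl₂ equivalent: 4.61 mg/L × 307,720 L = 1419 g.
Product at 68.9% available Cl: 1419 / 0.689 = 2059 g.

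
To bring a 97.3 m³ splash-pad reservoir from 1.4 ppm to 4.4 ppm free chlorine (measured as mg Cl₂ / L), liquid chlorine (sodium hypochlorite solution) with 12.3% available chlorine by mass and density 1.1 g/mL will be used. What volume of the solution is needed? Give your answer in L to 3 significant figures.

2.16 L

Volume: 97.3 m³ = 97,300 L.
Chlorine deficit: 4.4 − 1.4 = 3 ppm = 3 mg/L as Cl₂.
Cl₂ equivalent needed: 3 mg/L × 97,300 L = 291,900 mg = 291.9 g.
Product at 12.3% available chlorine: 291.9 / 0.123 = 2373 g.
Volume at density 1.1 g/mL: 2373 g ÷ 1.1 g/mL = 2157 mL.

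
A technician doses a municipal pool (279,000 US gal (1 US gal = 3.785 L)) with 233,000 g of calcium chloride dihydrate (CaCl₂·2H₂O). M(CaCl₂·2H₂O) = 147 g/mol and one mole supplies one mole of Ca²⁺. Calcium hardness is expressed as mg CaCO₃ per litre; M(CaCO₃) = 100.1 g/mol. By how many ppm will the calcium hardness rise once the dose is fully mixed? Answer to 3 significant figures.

150 ppm

Volume: 279,000 US gal × 3.785 L/gal = 1,056,015 L.
Moles of Ca²⁺: 233,000 g ÷ 147 g/mol = 1585 mol.
As CaCO₃: 1585 mol × 100.1 g/mol = 158,700 g.
Rise: 158,700 g / 1,056,015 L × 1000 = 150.2 mg/L.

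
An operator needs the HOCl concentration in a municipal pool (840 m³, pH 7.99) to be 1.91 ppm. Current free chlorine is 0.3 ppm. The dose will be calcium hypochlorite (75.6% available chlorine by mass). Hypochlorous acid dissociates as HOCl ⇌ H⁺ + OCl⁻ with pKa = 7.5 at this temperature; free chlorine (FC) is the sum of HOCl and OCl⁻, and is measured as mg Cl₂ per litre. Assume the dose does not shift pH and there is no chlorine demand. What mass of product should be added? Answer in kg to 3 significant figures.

8.35 kg

Volume: 840 m³ = 840,000 L.
[OCl⁻]/[HOCl] = 10^(pH − pKa) = 10^(7.99 − 7.5) = 3.09; fraction as HOCl = 1/(1 + 3.09) = 0.2445.
Free chlorine required for 1.91 ppm HOCl: 1.91 / 0.2445 = 7.812 ppm.
FC to add: 7.812 − 0.3 = 7.512 mg/L as Cl₂.
Cl₂ equivalent: 7.512 mg/L × 840,000 L = 6310 g.
Product at 75.6% available Cl: 6310 / 0.756 = 8347 g.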